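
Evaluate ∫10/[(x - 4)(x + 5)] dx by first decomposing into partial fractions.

Decompose: 10/[(x - 4)(x + 5)] = (10/9)/(x - 4) - (10/9)/(x + 5). Integrate each term: (10/9) ln|(x - 4)| - (10/9) ln|(x + 5)| + C


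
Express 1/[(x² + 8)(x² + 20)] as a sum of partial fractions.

Coefficient matching gives A = C = 0, B = 1/(20-8) = 1/12, D = -B = -1/12
Result: (1/12)/(x² + 8) - (1/12)/(x² + 20)


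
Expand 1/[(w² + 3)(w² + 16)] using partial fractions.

Coefficient matching gives P = R = 0, Q = 1/(16-3) = 1/13, S = -Q = -1/13
Result: (1/13)/(w² + 3) - (1/13)/(w² + 16)


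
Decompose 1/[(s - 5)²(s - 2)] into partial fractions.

Cover-up at s=2: R = 1/(2 - 5)² = 1/9. Cover-up at s=5: Q = 1/(5 - 2) = 1/3. Comparing s² coeff: P = -R = -1/9
Result: (-1/9)/(s - 5) + (1/3)/(s - 5)² + (1/9)/(s - 2)


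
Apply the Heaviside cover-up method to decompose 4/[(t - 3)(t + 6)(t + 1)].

Cover (t - 3), t=3: α = 4/[(3 + 6)(3 + 1)] = 1/9. Cover (t + 6), t=-6: β = 4/[(-6 - 3)(-6 + 1)] = 4/45. Cover (t + 1), t=-1: γ = 4/[(-1 - 3)(-1 + 6)] = -1/5.
Result: (1/9)/(t - 3) + (4/45)/(t + 6) - (1/5)/(t + 1)


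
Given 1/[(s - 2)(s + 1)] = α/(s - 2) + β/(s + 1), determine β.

Cover-up at s = -1: β = 1/(-1 - 2) = -1/3


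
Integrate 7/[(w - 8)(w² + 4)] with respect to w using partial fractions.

Cover-up at w=8: α = 7/(8²+4) = 7/68. Coeff matching: β = -7/68, γ = -14/17. Decomposition: (7/68)/(w - 8) - ((7/68)w + 14/17)/(w² + 4). Integrate: linear → ln, quadratic → (1/2)ln + arctan: (7/68) ln|(w - 8)| - (7/136) ln(w² + 4) - (7/17) arctan(w/2) + C


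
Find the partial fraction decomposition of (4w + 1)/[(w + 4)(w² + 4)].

At w=-4: P = (4·(-4) + 1)/((-4)² + 4) = -3/4. Q = -P = 3/4, R = 4 - (-4)·P = 1
Result: (-3/4)/(w + 4) + ((3/4)w + 1)/(w² + 4)


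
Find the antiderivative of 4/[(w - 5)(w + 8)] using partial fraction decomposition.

Decompose: 4/[(w - 5)(w + 8)] = (4/13)/(w - 5) - (4/13)/(w + 8). Integrate each term: (4/13) ln|(w - 5)| - (4/13) ln|(w + 8)| + C


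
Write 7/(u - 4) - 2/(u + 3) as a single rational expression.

Common denominator (u - 4)(u + 3). Numerator: 7(u + 3) - 2(u - 4) = (7u + 21) - (2u - 8) = 5u + 29
Result: (5u + 29)/[(u - 4)(u + 3)]


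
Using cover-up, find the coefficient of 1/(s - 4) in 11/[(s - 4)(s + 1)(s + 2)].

Cover (s - 4), set s=4: 11/[(4 + 1)(4 + 2)] = 11/30


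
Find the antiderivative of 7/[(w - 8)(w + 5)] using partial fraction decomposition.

Decompose: 7/[(w - 8)(w + 5)] = (7/13)/(w - 8) - (7/13)/(w + 5). Integrate each term: (7/13) ln|(w - 8)| - (7/13) ln|(w + 5)| + C


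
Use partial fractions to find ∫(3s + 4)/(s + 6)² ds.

Decompose: α = 3, β = 3·(-6) + 4 = -14, so (3s + 4)/(s + 6)² = 3/(s + 6) - 14/(s + 6)². Integrate: ∫ α/(s + 6) ds = 3 ln|(s + 6)|; ∫ β/(s + 6)² ds = 14/(s + 6). Sum: 3 ln|(s + 6)| + 14/(s + 6) + C


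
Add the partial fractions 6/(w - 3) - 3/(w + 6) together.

Common denominator (w - 3)(w + 6). Numerator: 6(w + 6) - 3(w - 3) = (6w + 36) - (3w - 9) = 3w + 45
Result: (3w + 45)/[(w - 3)(w + 6)]


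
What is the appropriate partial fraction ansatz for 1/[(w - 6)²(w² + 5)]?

Repeated linear + quadratic: A/(w - 6) + B/(w - 6)² + (Cw + D)/(w² + 5)


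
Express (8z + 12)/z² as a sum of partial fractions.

(8z + 12) = αz + β. At z = 0: β = 8·0 + 12 = 12. Coeff of z: α = 8
Result: 8/z + 12/z²


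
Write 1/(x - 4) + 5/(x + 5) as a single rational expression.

Common denominator (x - 4)(x + 5). Numerator: 1(x + 5) + 5(x - 4) = (x + 5) + (5x - 20) = 6x - 15
Result: (6x - 15)/[(x - 4)(x + 5)]


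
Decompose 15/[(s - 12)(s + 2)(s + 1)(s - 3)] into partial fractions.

Using Heaviside cover-up: (5/546)/(s - 12) - (3/14)/(s + 2) + (15/52)/(s + 1) - (1/12)/(s - 3)


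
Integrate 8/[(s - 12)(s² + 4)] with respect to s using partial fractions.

Cover-up at s=12: P = 8/(12²+4) = 2/37. Coeff matching: Q = -2/37, R = -24/37. Decomposition: (2/37)/(s - 12) - ((2/37)s + 24/37)/(s² + 4). Integrate: linear → ln, quadratic → (1/2)ln + arctan: (2/37) ln|(s - 12)| - (1/37) ln(s² + 4) - (12/37) arctan(s/2) + C


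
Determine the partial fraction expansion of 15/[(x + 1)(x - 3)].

15/(x + 1)(x - 3) = A/(x + 1) + B/(x - 3). A = 15/(-1 - 3) = -15/4, B = 15/(3 + 1) = 15/4
Result: (-15/4)/(x + 1) + (15/4)/(x - 3)


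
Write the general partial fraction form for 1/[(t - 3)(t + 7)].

Distinct linear factors: A/(t - 3) + B/(t + 7)


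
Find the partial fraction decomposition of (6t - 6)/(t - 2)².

(6t - 6) = α(t - 2) + β. At t = 2: β = 6·2 - 6 = 6. Coeff of t: α = 6
Result: 6/(t - 2) + 6/(t - 2)²


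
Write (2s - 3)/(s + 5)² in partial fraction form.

(2s - 3) = α(s + 5) + β. At s = -5: β = 2·(-5) - 3 = -13. Coeff of s: α = 2
Result: 2/(s + 5) - 13/(s + 5)²


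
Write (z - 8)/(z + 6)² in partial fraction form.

(z - 8) = α(z + 6) + β. At z = -6: β = 1·(-6) - 8 = -14. Coeff of z: α = 1
Result: 1/(z + 6) - 14/(z + 6)²


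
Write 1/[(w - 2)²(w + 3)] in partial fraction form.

Cover-up at w=-3: C = 1/(-3 - 2)² = 1/25. Cover-up at w=2: B = 1/(2 + 3) = 1/5. Comparing w² coeff: A = -C = -1/25
Result: (-1/25)/(w - 2) + (1/5)/(w - 2)² + (1/25)/(w + 3)


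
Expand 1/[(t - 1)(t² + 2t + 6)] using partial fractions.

Cover-up at t = 1: A = 1/(1² + 2·1 + 6) = 1/9. Then B = -A = -1/9, C = -A·(2 + 1) = -1/3
Result: (1/9)/(t - 1) - ((1/9)t + 1/3)/(t² + 2t + 6)


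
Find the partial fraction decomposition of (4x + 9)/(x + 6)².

(4x + 9) = P(x + 6) + Q. At x = -6: Q = 4·(-6) + 9 = -15. Coeff of x: P = 4
Result: 4/(x + 6) - 15/(x + 6)²


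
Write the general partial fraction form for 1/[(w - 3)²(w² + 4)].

Repeated linear + quadratic: P/(w - 3) + Q/(w - 3)² + (Rw + S)/(w² + 4)


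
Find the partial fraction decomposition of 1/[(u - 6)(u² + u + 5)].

Cover-up at u = 6: α = 1/(6² + 1·6 + 5) = 1/47. Then β = -α = -1/47, γ = -α·(1 + 6) = -7/47
Result: (1/47)/(u - 6) - ((1/47)u + 7/47)/(u² + u + 5)


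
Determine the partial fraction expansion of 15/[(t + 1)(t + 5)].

15/(t + 1)(t + 5) = A/(t + 1) + B/(t + 5). A = 15/(-1 + 5) = 15/4, B = 15/(-5 + 1) = -15/4
Result: (15/4)/(t + 1) - (15/4)/(t + 5)


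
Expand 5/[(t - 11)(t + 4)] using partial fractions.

5/(t - 11)(t + 4) = P/(t - 11) + Q/(t + 4). P = 5/(11 + 4) = 1/3, Q = 5/(-4 - 11) = -1/3
Result: (1/3)/(t - 11) - (1/3)/(t + 4)


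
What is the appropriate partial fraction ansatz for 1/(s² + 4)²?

Repeated quadratic factor: (Ps + Q)/(s² + 4) + (Rs + S)/(s² + 4)²


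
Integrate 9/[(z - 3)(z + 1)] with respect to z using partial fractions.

Decompose: 9/[(z - 3)(z + 1)] = (9/4)/(z - 3) - (9/4)/(z + 1). Integrate each term: (9/4) ln|(z - 3)| - (9/4) ln|(z + 1)| + C


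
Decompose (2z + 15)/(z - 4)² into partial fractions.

(2z + 15) = A(z - 4) + B. At z = 4: B = 2·4 + 15 = 23. Coeff of z: A = 2
Result: 2/(z - 4) + 23/(z - 4)²


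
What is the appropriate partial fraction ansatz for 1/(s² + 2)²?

Repeated quadratic factor: (Ps + Q)/(s² + 2) + (Rs + S)/(s² + 2)²


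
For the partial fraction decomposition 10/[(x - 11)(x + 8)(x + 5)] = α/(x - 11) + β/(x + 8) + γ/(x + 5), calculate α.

Cover-up at x = 11: α = 10/[(11 + 8)(11 + 5)] = 10/[(19)(16)] = 10/304 = 5/152


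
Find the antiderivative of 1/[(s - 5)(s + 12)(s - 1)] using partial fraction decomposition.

Cover-up: P = 1/68, Q = 1/221, R = -1/52. Decomposition: (1/68)/(s - 5) + (1/221)/(s + 12) - (1/52)/(s - 1). Integrate each term: (1/68) ln|(s - 5)| + (1/221) ln|(s + 12)| - (1/52) ln|(s - 1)| + C


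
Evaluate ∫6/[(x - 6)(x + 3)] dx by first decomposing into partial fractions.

Decompose: 6/[(x - 6)(x + 3)] = (2/3)/(x - 6) - (2/3)/(x + 3). Integrate each term: (2/3) ln|(x - 6)| - (2/3) ln|(x + 3)| + C


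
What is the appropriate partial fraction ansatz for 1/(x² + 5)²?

Repeated quadratic factor: (αx + β)/(x² + 5) + (γx + δ)/(x² + 5)²


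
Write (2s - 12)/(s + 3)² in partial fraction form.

(2s - 12) = A(s + 3) + B. At s = -3: B = 2·(-3) - 12 = -18. Coeff of s: A = 2
Result: 2/(s + 3) - 18/(s + 3)²


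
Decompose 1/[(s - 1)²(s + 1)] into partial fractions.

Cover-up at s=-1: γ = 1/(-1 - 1)² = 1/4. Cover-up at s=1: β = 1/(1 + 1) = 1/2. Comparing s² coeff: α = -γ = -1/4
Result: (-1/4)/(s - 1) + (1/2)/(s - 1)² + (1/4)/(s + 1)


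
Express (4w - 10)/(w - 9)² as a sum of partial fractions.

(4w - 10) = α(w - 9) + β. At w = 9: β = 4·9 - 10 = 26. Coeff of w: α = 4
Result: 4/(w - 9) + 26/(w - 9)²


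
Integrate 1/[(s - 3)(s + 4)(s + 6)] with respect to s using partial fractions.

Cover-up: P = 1/63, Q = -1/14, R = 1/18. Decomposition: (1/63)/(s - 3) - (1/14)/(s + 4) + (1/18)/(s + 6). Integrate each term: (1/63) ln|(s - 3)| - (1/14) ln|(s + 4)| + (1/18) ln|(s + 6)| + C


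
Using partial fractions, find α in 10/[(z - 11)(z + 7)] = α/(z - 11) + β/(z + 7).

Cover-up at z = 11: α = 10/(11 + 7) = 10/18 = 5/9


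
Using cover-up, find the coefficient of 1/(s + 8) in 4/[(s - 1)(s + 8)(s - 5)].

Cover (s + 8), set s=-8: 4/[(-8 - 1)(-8 - 5)] = 4/117


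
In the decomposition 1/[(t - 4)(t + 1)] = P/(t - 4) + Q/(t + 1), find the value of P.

Cover-up at t = 4: P = 1/(4 + 1) = 1/5


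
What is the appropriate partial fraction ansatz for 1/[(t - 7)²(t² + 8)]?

Repeated linear + quadratic: α/(t - 7) + β/(t - 7)² + (γt + δ)/(t² + 8)


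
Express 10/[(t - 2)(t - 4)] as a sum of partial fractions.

10/(t - 2)(t - 4) = P/(t - 2) + Q/(t - 4). P = 10/(2 - 4) = -5, Q = 10/(4 - 2) = 5
Result: -5/(t - 2) + 5/(t - 4)


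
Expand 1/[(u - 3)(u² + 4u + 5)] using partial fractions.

Cover-up at u = 3: A = 1/(3² + 4·3 + 5) = 1/26. Then B = -A = -1/26, C = -A·(4 + 3) = -7/26
Result: (1/26)/(u - 3) - ((1/26)u + 7/26)/(u² + 4u + 5)


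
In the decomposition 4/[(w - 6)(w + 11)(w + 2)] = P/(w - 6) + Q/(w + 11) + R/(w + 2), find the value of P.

Cover-up at w = 6: P = 4/[(6 + 11)(6 + 2)] = 4/[(17)(8)] = 4/136 = 1/34


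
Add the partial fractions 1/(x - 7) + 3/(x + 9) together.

Common denominator (x - 7)(x + 9). Numerator: 1(x + 9) + 3(x - 7) = (x + 9) + (3x - 21) = 4x - 12
Result: (4x - 12)/[(x - 7)(x + 9)]


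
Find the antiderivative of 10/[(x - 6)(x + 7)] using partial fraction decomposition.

Decompose: 10/[(x - 6)(x + 7)] = (10/13)/(x - 6) - (10/13)/(x + 7). Integrate each term: (10/13) ln|(x - 6)| - (10/13) ln|(x + 7)| + C


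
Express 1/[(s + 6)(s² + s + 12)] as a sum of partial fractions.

Cover-up at s = -6: P = 1/((-6)² + 1·(-6) + 12) = 1/42. Then Q = -P = -1/42, R = -P·(1 - 6) = 5/42
Result: (1/42)/(s + 6) - ((1/42)s - 5/42)/(s² + s + 12)


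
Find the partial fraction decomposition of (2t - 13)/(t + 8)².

(2t - 13) = α(t + 8) + β. At t = -8: β = 2·(-8) - 13 = -29. Coeff of t: α = 2
Result: 2/(t + 8) - 29/(t + 8)²


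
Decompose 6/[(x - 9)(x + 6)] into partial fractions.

6/(x - 9)(x + 6) = A/(x - 9) + B/(x + 6). A = 6/(9 + 6) = 2/5, B = 6/(-6 - 9) = -2/5
Result: (2/5)/(x - 9) - (2/5)/(x + 6)


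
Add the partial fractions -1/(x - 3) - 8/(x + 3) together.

Common denominator (x - 3)(x + 3). Numerator: -1(x + 3) - 8(x - 3) = (-x - 3) - (8x - 24) = -9x + 21
Result: (-9x + 21)/[(x - 3)(x + 3)]


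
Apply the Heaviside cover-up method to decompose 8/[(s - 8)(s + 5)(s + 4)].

Cover (s - 8), s=8: P = 8/[(8 + 5)(8 + 4)] = 2/39. Cover (s + 5), s=-5: Q = 8/[(-5 - 8)(-5 + 4)] = 8/13. Cover (s + 4), s=-4: R = 8/[(-4 - 8)(-4 + 5)] = -2/3.
Result: (2/39)/(s - 8) + (8/13)/(s + 5) - (2/3)/(s + 4)


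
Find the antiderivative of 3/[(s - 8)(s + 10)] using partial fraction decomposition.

Decompose: 3/[(s - 8)(s + 10)] = (1/6)/(s - 8) - (1/6)/(s + 10). Integrate each term: (1/6) ln|(s - 8)| - (1/6) ln|(s + 10)| + C


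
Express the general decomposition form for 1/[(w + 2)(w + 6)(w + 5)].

Three distinct linear factors: α/(w + 2) + β/(w + 6) + γ/(w + 5)


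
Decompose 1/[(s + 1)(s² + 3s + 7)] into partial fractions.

Cover-up at s = -1: P = 1/((-1)² + 3·(-1) + 7) = 1/5. Then Q = -P = -1/5, R = -P·(3 - 1) = -2/5
Result: (1/5)/(s + 1) - ((1/5)s + 2/5)/(s² + 3s + 7)


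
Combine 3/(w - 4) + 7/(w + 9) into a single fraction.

Common denominator (w - 4)(w + 9). Numerator: 3(w + 9) + 7(w - 4) = (3w + 27) + (7w - 28) = 10w - 1
Result: (10w - 1)/[(w - 4)(w + 9)]


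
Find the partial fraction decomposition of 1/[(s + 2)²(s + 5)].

Cover-up at s=-5: γ = 1/(-5 + 2)² = 1/9. Cover-up at s=-2: β = 1/(-2 + 5) = 1/3. Comparing s² coeff: α = -γ = -1/9
Result: (-1/9)/(s + 2) + (1/3)/(s + 2)² + (1/9)/(s + 5)


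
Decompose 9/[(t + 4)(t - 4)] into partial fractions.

9/(t + 4)(t - 4) = P/(t + 4) + Q/(t - 4). P = 9/(-4 - 4) = -9/8, Q = 9/(4 + 4) = 9/8
Result: (-9/8)/(t + 4) + (9/8)/(t - 4)


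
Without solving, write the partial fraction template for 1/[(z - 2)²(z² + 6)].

Repeated linear + quadratic: α/(z - 2) + β/(z - 2)² + (γz + δ)/(z² + 6)


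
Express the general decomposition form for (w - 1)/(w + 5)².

Repeated linear factor: α/(w + 5) + β/(w + 5)²


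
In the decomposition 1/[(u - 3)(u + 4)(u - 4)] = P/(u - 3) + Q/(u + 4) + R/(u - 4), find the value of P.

Cover-up at u = 3: P = 1/[(3 + 4)(3 - 4)] = 1/[(7)(-1)] = -1/7


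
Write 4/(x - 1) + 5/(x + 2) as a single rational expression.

Common denominator (x - 1)(x + 2). Numerator: 4(x + 2) + 5(x - 1) = (4x + 8) + (5x - 5) = 9x + 3
Result: (9x + 3)/[(x - 1)(x + 2)]


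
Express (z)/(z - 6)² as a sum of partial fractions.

(z) = P(z - 6) + Q. At z = 6: Q = 1·6 + 0 = 6. Coeff of z: P = 1
Result: 1/(z - 6) + 6/(z - 6)²


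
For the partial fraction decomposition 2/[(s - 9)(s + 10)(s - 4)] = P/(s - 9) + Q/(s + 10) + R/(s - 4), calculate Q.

Cover-up at s = -10: Q = 2/[(-10 - 9)(-10 - 4)] = 2/[(-19)(-14)] = 2/266 = 1/133


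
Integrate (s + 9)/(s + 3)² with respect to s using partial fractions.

Decompose: A = 1, B = 1·(-3) + 9 = 6, so (s + 9)/(s + 3)² = 1/(s + 3) + 6/(s + 3)². Integrate: ∫ A/(s + 3) ds = ln|(s + 3)|; ∫ B/(s + 3)² ds = -6/(s + 3). Sum: ln|(s + 3)| - 6/(s + 3) + C


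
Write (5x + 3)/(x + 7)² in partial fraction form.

(5x + 3) = P(x + 7) + Q. At x = -7: Q = 5·(-7) + 3 = -32. Coeff of x: P = 5
Result: 5/(x + 7) - 32/(x + 7)²


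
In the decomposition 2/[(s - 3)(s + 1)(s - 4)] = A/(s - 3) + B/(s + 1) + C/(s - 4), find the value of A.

Cover-up at s = 3: A = 2/[(3 + 1)(3 - 4)] = 2/[(4)(-1)] = -2/4 = -1/2


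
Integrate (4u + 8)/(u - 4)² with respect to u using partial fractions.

Decompose: α = 4, β = 4·4 + 8 = 24, so (4u + 8)/(u - 4)² = 4/(u - 4) + 24/(u - 4)². Integrate: ∫ α/(u - 4) du = 4 ln|(u - 4)|; ∫ β/(u - 4)² du = -24/(u - 4). Sum: 4 ln|(u - 4)| - 24/(u - 4) + C


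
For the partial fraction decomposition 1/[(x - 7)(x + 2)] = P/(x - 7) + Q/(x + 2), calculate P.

Cover-up at x = 7: P = 1/(7 + 2) = 1/9


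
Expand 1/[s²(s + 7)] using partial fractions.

Cover-up at s=-7: C = 1/(-7 - 0)² = 1/49. Cover-up at s=0: B = 1/(0 + 7) = 1/7. Comparing s² coeff: A = -C = -1/49
Result: (-1/49)/s + (1/7)/s² + (1/49)/(s + 7)


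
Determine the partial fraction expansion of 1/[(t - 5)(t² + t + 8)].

Cover-up at t = 5: A = 1/(5² + 1·5 + 8) = 1/38. Then B = -A = -1/38, C = -A·(1 + 5) = -3/19
Result: (1/38)/(t - 5) - ((1/38)t + 3/19)/(t² + t + 8)


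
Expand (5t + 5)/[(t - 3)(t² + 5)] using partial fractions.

At t=3: α = (5·3 + 5)/(3² + 5) = 10/7. β = -α = -10/7, γ = 5 - 3·α = 5/7
Result: (10/7)/(t - 3) - ((10/7)t - 5/7)/(t² + 5)


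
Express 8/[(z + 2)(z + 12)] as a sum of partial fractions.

8/(z + 2)(z + 12) = A/(z + 2) + B/(z + 12). A = 8/(-2 + 12) = 4/5, B = 8/(-12 + 2) = -4/5
Result: (4/5)/(z + 2) - (4/5)/(z + 12)


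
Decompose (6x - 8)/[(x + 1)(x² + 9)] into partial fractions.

At x=-1: A = (6·(-1) - 8)/((-1)² + 9) = -7/5. B = -A = 7/5, C = 6 - (-1)·A = 23/5
Result: (-7/5)/(x + 1) + ((7/5)x + 23/5)/(x² + 9)


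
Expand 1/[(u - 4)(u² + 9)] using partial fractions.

Cover-up at u = 4: P = 1/(4² + 9) = 1/25. Then Q = -P = -1/25, R = -P·(0 + 4) = -4/25
Result: (1/25)/(u - 4) - ((1/25)u + 4/25)/(u² + 9)


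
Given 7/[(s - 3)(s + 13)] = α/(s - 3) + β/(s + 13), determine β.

Cover-up at s = -13: β = 7/(-13 - 3) = -7/16


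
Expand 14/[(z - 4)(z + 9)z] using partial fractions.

Using cover-up method: A = 7/26, B = 14/117, C = -7/18
Result: (7/26)/(z - 4) + (14/117)/(z + 9) - (7/18)/z


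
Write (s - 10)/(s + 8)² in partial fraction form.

(s - 10) = A(s + 8) + B. At s = -8: B = 1·(-8) - 10 = -18. Coeff of s: A = 1
Result: 1/(s + 8) - 18/(s + 8)²


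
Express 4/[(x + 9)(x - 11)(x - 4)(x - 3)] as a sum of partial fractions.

Using Heaviside cover-up: (-1/780)/(x + 9) + (1/280)/(x - 11) - (4/91)/(x - 4) + (1/24)/(x - 3)


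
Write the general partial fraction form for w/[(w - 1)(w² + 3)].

Linear + irreducible quadratic: P/(w - 1) + (Qw + R)/(w² + 3)


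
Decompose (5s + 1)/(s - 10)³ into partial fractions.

(5s + 1) = α(s - 10)² + β(s - 10) + γ. At s = 10: γ = 5·10 + 1 = 51. Coefficients: α = 0, β = 5
Result: 5/(s - 10)² + 51/(s - 10)³


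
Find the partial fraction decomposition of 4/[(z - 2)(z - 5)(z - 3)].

Using cover-up method: A = 4/3, B = 2/3, C = -2
Result: (4/3)/(z - 2) + (2/3)/(z - 5) - 2/(z - 3)


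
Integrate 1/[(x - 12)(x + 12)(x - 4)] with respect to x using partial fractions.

Cover-up: P = 1/192, Q = 1/384, R = -1/128. Decomposition: (1/192)/(x - 12) + (1/384)/(x + 12) - (1/128)/(x - 4). Integrate each term: (1/192) ln|(x - 12)| + (1/384) ln|(x + 12)| - (1/128) ln|(x - 4)| + C


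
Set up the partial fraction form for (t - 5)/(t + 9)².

Repeated linear factor: A/(t + 9) + B/(t + 9)²


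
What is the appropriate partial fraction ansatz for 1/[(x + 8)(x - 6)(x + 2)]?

Three distinct linear factors: α/(x + 8) + β/(x - 6) + γ/(x + 2)


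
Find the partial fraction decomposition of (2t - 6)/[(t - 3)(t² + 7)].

At t=3: P = (2·3 - 6)/(3² + 7) = 0. Q = -P = 0, R = 2 - 3·P = 2
Result: (2)/(t² + 7)


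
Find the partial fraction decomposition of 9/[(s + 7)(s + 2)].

9/(s + 7)(s + 2) = P/(s + 7) + Q/(s + 2). P = 9/(-7 + 2) = -9/5, Q = 9/(-2 + 7) = 9/5
Result: (-9/5)/(s + 7) + (9/5)/(s + 2)


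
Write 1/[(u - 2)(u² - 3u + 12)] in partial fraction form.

Cover-up at u = 2: P = 1/(2² - 3·2 + 12) = 1/10. Then Q = -P = -1/10, R = -P·(-3 + 2) = 1/10
Result: (1/10)/(u - 2) - ((1/10)u - 1/10)/(u² - 3u + 12)


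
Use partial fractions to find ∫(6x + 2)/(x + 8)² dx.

Decompose: P = 6, Q = 6·(-8) + 2 = -46, so (6x + 2)/(x + 8)² = 6/(x + 8) - 46/(x + 8)². Integrate: ∫ P/(x + 8) dx = 6 ln|(x + 8)|; ∫ Q/(x + 8)² dx = 46/(x + 8). Sum: 6 ln|(x + 8)| + 46/(x + 8) + C


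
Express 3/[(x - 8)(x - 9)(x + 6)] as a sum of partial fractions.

Using cover-up method: α = -3/14, β = 1/5, γ = 1/70
Result: (-3/14)/(x - 8) + (1/5)/(x - 9) + (1/70)/(x + 6)


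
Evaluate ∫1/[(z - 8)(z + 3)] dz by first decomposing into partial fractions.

Decompose: 1/[(z - 8)(z + 3)] = (1/11)/(z - 8) - (1/11)/(z + 3). Integrate each term: (1/11) ln|(z - 8)| - (1/11) ln|(z + 3)| + C


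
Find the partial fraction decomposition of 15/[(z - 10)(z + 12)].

15/(z - 10)(z + 12) = α/(z - 10) + β/(z + 12). α = 15/(10 + 12) = 15/22, β = 15/(-12 - 10) = -15/22
Result: (15/22)/(z - 10) - (15/22)/(z + 12)


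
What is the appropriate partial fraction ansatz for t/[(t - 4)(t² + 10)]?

Linear + irreducible quadratic: α/(t - 4) + (βt + γ)/(t² + 10)


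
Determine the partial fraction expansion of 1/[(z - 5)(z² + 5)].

Cover-up at z = 5: P = 1/(5² + 5) = 1/30. Then Q = -P = -1/30, R = -P·(0 + 5) = -1/6
Result: (1/30)/(z - 5) - ((1/30)z + 1/6)/(z² + 5)


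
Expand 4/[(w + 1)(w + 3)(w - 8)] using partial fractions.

Using cover-up method: α = -2/9, β = 2/11, γ = 4/99
Result: (-2/9)/(w + 1) + (2/11)/(w + 3) + (4/99)/(w - 8)


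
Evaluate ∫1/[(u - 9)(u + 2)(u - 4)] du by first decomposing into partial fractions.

Cover-up: A = 1/55, B = 1/66, C = -1/30. Decomposition: (1/55)/(u - 9) + (1/66)/(u + 2) - (1/30)/(u - 4). Integrate each term: (1/55) ln|(u - 9)| + (1/66) ln|(u + 2)| - (1/30) ln|(u - 4)| + C


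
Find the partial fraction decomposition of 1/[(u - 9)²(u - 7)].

Cover-up at u=7: R = 1/(7 - 9)² = 1/4. Cover-up at u=9: Q = 1/(9 - 7) = 1/2. Comparing u² coeff: P = -R = -1/4
Result: (-1/4)/(u - 9) + (1/2)/(u - 9)² + (1/4)/(u - 7)


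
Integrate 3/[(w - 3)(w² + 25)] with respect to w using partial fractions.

Cover-up at w=3: α = 3/(3²+25) = 3/34. Coeff matching: β = -3/34, γ = -9/34. Decomposition: (3/34)/(w - 3) - ((3/34)w + 9/34)/(w² + 25). Integrate: linear → ln, quadratic → (1/2)ln + arctan: (3/34) ln|(w - 3)| - (3/68) ln(w² + 25) - (9/170) arctan(w/5) + C


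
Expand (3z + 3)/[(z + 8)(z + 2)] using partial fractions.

At z=-8: A = (3·(-8) + 3)/(-8 + 2) = 7/2. At z=-2: B = (3·(-2) + 3)/(-2 + 8) = -1/2
Result: (7/2)/(z + 8) - (1/2)/(z + 2)


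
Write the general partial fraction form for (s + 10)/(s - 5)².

Repeated linear factor: P/(s - 5) + Q/(s - 5)²


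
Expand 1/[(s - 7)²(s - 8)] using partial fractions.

Cover-up at s=8: γ = 1/(8 - 7)² = 1. Cover-up at s=7: β = 1/(7 - 8) = -1. Comparing s² coeff: α = -γ = -1
Result: -1/(s - 7) - 1/(s - 7)² + 1/(s - 8)


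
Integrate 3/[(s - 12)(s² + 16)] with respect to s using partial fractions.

Cover-up at s=12: α = 3/(12²+16) = 3/160. Coeff matching: β = -3/160, γ = -9/40. Decomposition: (3/160)/(s - 12) - ((3/160)s + 9/40)/(s² + 16). Integrate: linear → ln, quadratic → (1/2)ln + arctan: (3/160) ln|(s - 12)| - (3/320) ln(s² + 16) - (9/160) arctan(s/4) + C


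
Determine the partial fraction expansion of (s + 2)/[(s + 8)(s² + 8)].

At s=-8: P = (1·(-8) + 2)/((-8)² + 8) = -1/12. Q = -P = 1/12, R = 1 - (-8)·P = 1/3
Result: (-1/12)/(s + 8) + ((1/12)s + 1/3)/(s² + 8)


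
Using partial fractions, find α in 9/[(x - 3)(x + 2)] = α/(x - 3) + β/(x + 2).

Cover-up at x = 3: α = 9/(3 + 2) = 9/5


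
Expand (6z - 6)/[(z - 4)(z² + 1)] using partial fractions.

At z=4: A = (6·4 - 6)/(4² + 1) = 18/17. B = -A = -18/17, C = 6 - 4·A = 30/17
Result: (18/17)/(z - 4) - ((18/17)z - 30/17)/(z² + 1)


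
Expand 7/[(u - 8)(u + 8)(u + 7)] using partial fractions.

Using cover-up method: P = 7/240, Q = 7/16, R = -7/15
Result: (7/240)/(u - 8) + (7/16)/(u + 8) - (7/15)/(u + 7)


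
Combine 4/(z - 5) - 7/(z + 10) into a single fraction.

Common denominator (z - 5)(z + 10). Numerator: 4(z + 10) - 7(z - 5) = (4z + 40) - (7z - 35) = -3z + 75
Result: (-3z + 75)/[(z - 5)(z + 10)]


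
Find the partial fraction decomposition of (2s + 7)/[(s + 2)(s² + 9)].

At s=-2: α = (2·(-2) + 7)/((-2)² + 9) = 3/13. β = -α = -3/13, γ = 2 - (-2)·α = 32/13
Result: (3/13)/(s + 2) - ((3/13)s - 32/13)/(s² + 9)


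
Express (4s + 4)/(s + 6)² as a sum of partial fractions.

(4s + 4) = A(s + 6) + B. At s = -6: B = 4·(-6) + 4 = -20. Coeff of s: A = 4
Result: 4/(s + 6) - 20/(s + 6)²


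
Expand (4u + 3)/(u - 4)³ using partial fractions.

(4u + 3) = A(u - 4)² + B(u - 4) + C. At u = 4: C = 4·4 + 3 = 19. Coefficients: A = 0, B = 4
Result: 4/(u - 4)² + 19/(u - 4)³


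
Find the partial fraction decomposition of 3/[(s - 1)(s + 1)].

3/(s - 1)(s + 1) = P/(s - 1) + Q/(s + 1). P = 3/(1 + 1) = 3/2, Q = 3/(-1 - 1) = -3/2
Result: (3/2)/(s - 1) - (3/2)/(s + 1)


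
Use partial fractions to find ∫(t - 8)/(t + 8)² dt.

Decompose: A = 1, B = 1·(-8) - 8 = -16, so (t - 8)/(t + 8)² = 1/(t + 8) - 16/(t + 8)². Integrate: ∫ A/(t + 8) dt = ln|(t + 8)|; ∫ B/(t + 8)² dt = 16/(t + 8). Sum: ln|(t + 8)| + 16/(t + 8) + C


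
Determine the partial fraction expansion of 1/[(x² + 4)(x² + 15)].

Coefficient matching gives A = C = 0, B = 1/(15-4) = 1/11, D = -B = -1/11
Result: (1/11)/(x² + 4) - (1/11)/(x² + 15)


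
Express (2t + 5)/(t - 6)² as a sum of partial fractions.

(2t + 5) = A(t - 6) + B. At t = 6: B = 2·6 + 5 = 17. Coeff of t: A = 2
Result: 2/(t - 6) + 17/(t - 6)²


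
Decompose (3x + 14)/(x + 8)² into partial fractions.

(3x + 14) = P(x + 8) + Q. At x = -8: Q = 3·(-8) + 14 = -10. Coeff of x: P = 3
Result: 3/(x + 8) - 10/(x + 8)²


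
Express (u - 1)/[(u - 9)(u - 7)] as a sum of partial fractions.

At u=9: α = (1·9 - 1)/(9 - 7) = 4. At u=7: β = (1·7 - 1)/(7 - 9) = -3
Result: 4/(u - 9) - 3/(u - 7)


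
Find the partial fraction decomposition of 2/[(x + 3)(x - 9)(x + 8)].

Using cover-up method: α = -1/30, β = 1/102, γ = 2/85
Result: (-1/30)/(x + 3) + (1/102)/(x - 9) + (2/85)/(x + 8)


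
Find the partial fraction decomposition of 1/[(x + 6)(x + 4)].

1/(x + 6)(x + 4) = α/(x + 6) + β/(x + 4). α = 1/(-6 + 4) = -1/2, β = 1/(-4 + 6) = 1/2
Result: (-1/2)/(x + 6) + (1/2)/(x + 4)


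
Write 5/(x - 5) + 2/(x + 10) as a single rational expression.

Common denominator (x - 5)(x + 10). Numerator: 5(x + 10) + 2(x - 5) = (5x + 50) + (2x - 10) = 7x + 40
Result: (7x + 40)/[(x - 5)(x + 10)]


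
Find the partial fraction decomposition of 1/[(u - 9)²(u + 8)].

Cover-up at u=-8: R = 1/(-8 - 9)² = 1/289. Cover-up at u=9: Q = 1/(9 + 8) = 1/17. Comparing u² coeff: P = -R = -1/289
Result: (-1/289)/(u - 9) + (1/17)/(u - 9)² + (1/289)/(u + 8)


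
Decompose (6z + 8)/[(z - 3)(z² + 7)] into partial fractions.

At z=3: A = (6·3 + 8)/(3² + 7) = 13/8. B = -A = -13/8, C = 6 - 3·A = 9/8
Result: (13/8)/(z - 3) - ((13/8)z - 9/8)/(z² + 7)


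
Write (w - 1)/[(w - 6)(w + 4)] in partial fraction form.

At w=6: P = (1·6 - 1)/(6 + 4) = 1/2. At w=-4: Q = (1·(-4) - 1)/(-4 - 6) = 1/2
Result: (1/2)/(w - 6) + (1/2)/(w + 4)


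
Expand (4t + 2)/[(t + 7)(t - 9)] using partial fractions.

At t=-7: P = (4·(-7) + 2)/(-7 - 9) = 13/8. At t=9: Q = (4·9 + 2)/(9 + 7) = 19/8
Result: (13/8)/(t + 7) + (19/8)/(t - 9)


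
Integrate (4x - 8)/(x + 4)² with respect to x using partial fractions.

Decompose: α = 4, β = 4·(-4) - 8 = -24, so (4x - 8)/(x + 4)² = 4/(x + 4) - 24/(x + 4)². Integrate: ∫ α/(x + 4) dx = 4 ln|(x + 4)|; ∫ β/(x + 4)² dx = 24/(x + 4). Sum: 4 ln|(x + 4)| + 24/(x + 4) + C


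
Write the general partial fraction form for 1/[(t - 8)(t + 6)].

Distinct linear factors: P/(t - 8) + Q/(t + 6)


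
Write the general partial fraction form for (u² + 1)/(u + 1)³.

Repeated linear factor (power 3): A/(u + 1) + B/(u + 1)² + C/(u + 1)³


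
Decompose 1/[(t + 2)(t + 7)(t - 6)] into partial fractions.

Using cover-up method: α = -1/40, β = 1/65, γ = 1/104
Result: (-1/40)/(t + 2) + (1/65)/(t + 7) + (1/104)/(t - 6)


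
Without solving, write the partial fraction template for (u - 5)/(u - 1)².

Repeated linear factor: A/(u - 1) + B/(u - 1)²


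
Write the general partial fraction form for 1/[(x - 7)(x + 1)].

Distinct linear factors: P/(x - 7) + Q/(x + 1)


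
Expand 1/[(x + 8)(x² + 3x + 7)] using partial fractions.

Cover-up at x = -8: P = 1/((-8)² + 3·(-8) + 7) = 1/47. Then Q = -P = -1/47, R = -P·(3 - 8) = 5/47
Result: (1/47)/(x + 8) - ((1/47)x - 5/47)/(x² + 3x + 7)


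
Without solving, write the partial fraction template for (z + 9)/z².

Repeated linear factor: α/z + β/z²


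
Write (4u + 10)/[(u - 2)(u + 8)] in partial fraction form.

At u=2: A = (4·2 + 10)/(2 + 8) = 9/5. At u=-8: B = (4·(-8) + 10)/(-8 - 2) = 11/5
Result: (9/5)/(u - 2) + (11/5)/(u + 8)


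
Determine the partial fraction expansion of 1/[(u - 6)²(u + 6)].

Cover-up at u=-6: C = 1/(-6 - 6)² = 1/144. Cover-up at u=6: B = 1/(6 + 6) = 1/12. Comparing u² coeff: A = -C = -1/144
Result: (-1/144)/(u - 6) + (1/12)/(u - 6)² + (1/144)/(u + 6)


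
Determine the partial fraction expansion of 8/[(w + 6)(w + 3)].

8/(w + 6)(w + 3) = A/(w + 6) + B/(w + 3). A = 8/(-6 + 3) = -8/3, B = 8/(-3 + 6) = 8/3
Result: (-8/3)/(w + 6) + (8/3)/(w + 3)


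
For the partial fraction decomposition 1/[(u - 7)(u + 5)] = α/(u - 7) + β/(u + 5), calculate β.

Cover-up at u = -5: β = 1/(-5 - 7) = -1/12


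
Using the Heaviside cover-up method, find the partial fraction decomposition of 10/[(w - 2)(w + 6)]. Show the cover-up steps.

Cover (w - 2): set w=2, get P = 10/(2 + 6) = 5/4. Cover (w + 6): set w=-6, get Q = 10/(-6 - 2) = -5/4.
Result: (5/4)/(w - 2) - (5/4)/(w + 6)


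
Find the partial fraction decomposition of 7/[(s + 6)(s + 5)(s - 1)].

Using cover-up method: P = 1, Q = -7/6, R = 1/6
Result: 1/(s + 6) - (7/6)/(s + 5) + (1/6)/(s - 1)


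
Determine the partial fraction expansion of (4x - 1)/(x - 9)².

(4x - 1) = A(x - 9) + B. At x = 9: B = 4·9 - 1 = 35. Coeff of x: A = 4
Result: 4/(x - 9) + 35/(x - 9)²


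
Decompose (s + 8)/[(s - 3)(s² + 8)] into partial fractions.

At s=3: α = (1·3 + 8)/(3² + 8) = 11/17. β = -α = -11/17, γ = 1 - 3·α = -16/17
Result: (11/17)/(s - 3) - ((11/17)s + 16/17)/(s² + 8)


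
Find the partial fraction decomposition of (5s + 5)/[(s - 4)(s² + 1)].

At s=4: α = (5·4 + 5)/(4² + 1) = 25/17. β = -α = -25/17, γ = 5 - 4·α = -15/17
Result: (25/17)/(s - 4) - ((25/17)s + 15/17)/(s² + 1)


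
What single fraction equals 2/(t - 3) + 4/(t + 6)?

Common denominator (t - 3)(t + 6). Numerator: 2(t + 6) + 4(t - 3) = (2t + 12) + (4t - 12) = 6t
Result: (6t)/[(t - 3)(t + 6)]


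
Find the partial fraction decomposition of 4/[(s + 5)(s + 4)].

4/(s + 5)(s + 4) = P/(s + 5) + Q/(s + 4). P = 4/(-5 + 4) = -4, Q = 4/(-4 + 5) = 4
Result: -4/(s + 5) + 4/(s + 4)


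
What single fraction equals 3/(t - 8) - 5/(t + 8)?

Common denominator (t - 8)(t + 8). Numerator: 3(t + 8) - 5(t - 8) = (3t + 24) - (5t - 40) = -2t + 64
Result: (-2t + 64)/[(t - 8)(t + 8)]


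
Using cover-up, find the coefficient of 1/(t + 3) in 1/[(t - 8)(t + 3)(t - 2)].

Cover (t + 3), set t=-3: 1/[(-3 - 8)(-3 - 2)] = 1/55


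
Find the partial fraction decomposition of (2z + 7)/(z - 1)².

(2z + 7) = P(z - 1) + Q. At z = 1: Q = 2·1 + 7 = 9. Coeff of z: P = 2
Result: 2/(z - 1) + 9/(z - 1)²


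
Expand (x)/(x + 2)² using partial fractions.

(x) = A(x + 2) + B. At x = -2: B = 1·(-2) + 0 = -2. Coeff of x: A = 1
Result: 1/(x + 2) - 2/(x + 2)²


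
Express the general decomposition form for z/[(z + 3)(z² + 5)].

Linear + irreducible quadratic: P/(z + 3) + (Qz + R)/(z² + 5)


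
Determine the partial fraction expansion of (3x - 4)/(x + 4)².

(3x - 4) = A(x + 4) + B. At x = -4: B = 3·(-4) - 4 = -16. Coeff of x: A = 3
Result: 3/(x + 4) - 16/(x + 4)²


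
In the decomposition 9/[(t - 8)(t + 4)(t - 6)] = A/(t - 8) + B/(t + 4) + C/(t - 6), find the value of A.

Cover-up at t = 8: A = 9/[(8 + 4)(8 - 6)] = 9/[(12)(2)] = 9/24 = 3/8


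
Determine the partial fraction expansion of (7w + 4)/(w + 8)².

(7w + 4) = P(w + 8) + Q. At w = -8: Q = 7·(-8) + 4 = -52. Coeff of w: P = 7
Result: 7/(w + 8) - 52/(w + 8)²


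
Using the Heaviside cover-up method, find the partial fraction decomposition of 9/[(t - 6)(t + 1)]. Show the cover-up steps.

Cover (t - 6): set t=6, get P = 9/(6 + 1) = 9/7. Cover (t + 1): set t=-1, get Q = 9/(-1 - 6) = -9/7.
Result: (9/7)/(t - 6) - (9/7)/(t + 1)


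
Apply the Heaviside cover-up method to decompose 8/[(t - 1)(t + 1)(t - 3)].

Cover (t - 1), t=1: A = 8/[(1 + 1)(1 - 3)] = -2. Cover (t + 1), t=-1: B = 8/[(-1 - 1)(-1 - 3)] = 1. Cover (t - 3), t=3: C = 8/[(3 - 1)(3 + 1)] = 1.
Result: -2/(t - 1) + 1/(t + 1) + 1/(t - 3)


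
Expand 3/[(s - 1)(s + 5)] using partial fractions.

3/(s - 1)(s + 5) = A/(s - 1) + B/(s + 5). A = 3/(1 + 5) = 1/2, B = 3/(-5 - 1) = -1/2
Result: (1/2)/(s - 1) - (1/2)/(s + 5)


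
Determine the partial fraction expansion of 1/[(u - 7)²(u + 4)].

Cover-up at u=-4: R = 1/(-4 - 7)² = 1/121. Cover-up at u=7: Q = 1/(7 + 4) = 1/11. Comparing u² coeff: P = -R = -1/121
Result: (-1/121)/(u - 7) + (1/11)/(u - 7)² + (1/121)/(u + 4)


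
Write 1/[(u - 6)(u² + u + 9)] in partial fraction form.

Cover-up at u = 6: α = 1/(6² + 1·6 + 9) = 1/51. Then β = -α = -1/51, γ = -α·(1 + 6) = -7/51
Result: (1/51)/(u - 6) - ((1/51)u + 7/51)/(u² + u + 9)


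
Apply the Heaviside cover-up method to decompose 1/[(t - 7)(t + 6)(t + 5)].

Cover (t - 7), t=7: P = 1/[(7 + 6)(7 + 5)] = 1/156. Cover (t + 6), t=-6: Q = 1/[(-6 - 7)(-6 + 5)] = 1/13. Cover (t + 5), t=-5: R = 1/[(-5 - 7)(-5 + 6)] = -1/12.
Result: (1/156)/(t - 7) + (1/13)/(t + 6) - (1/12)/(t + 5)


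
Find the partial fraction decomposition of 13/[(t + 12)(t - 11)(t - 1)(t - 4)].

Using Heaviside cover-up: (-1/368)/(t + 12) + (13/1610)/(t - 11) + (1/30)/(t - 1) - (13/336)/(t - 4)


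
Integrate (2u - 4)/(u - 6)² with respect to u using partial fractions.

Decompose: α = 2, β = 2·6 - 4 = 8, so (2u - 4)/(u - 6)² = 2/(u - 6) + 8/(u - 6)². Integrate: ∫ α/(u - 6) du = 2 ln|(u - 6)|; ∫ β/(u - 6)² du = -8/(u - 6). Sum: 2 ln|(u - 6)| - 8/(u - 6) + C


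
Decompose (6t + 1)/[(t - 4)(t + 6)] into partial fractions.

At t=4: A = (6·4 + 1)/(4 + 6) = 5/2. At t=-6: B = (6·(-6) + 1)/(-6 - 4) = 7/2
Result: (5/2)/(t - 4) + (7/2)/(t + 6)


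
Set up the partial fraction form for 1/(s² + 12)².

Repeated quadratic factor: (Ps + Q)/(s² + 12) + (Rs + S)/(s² + 12)²


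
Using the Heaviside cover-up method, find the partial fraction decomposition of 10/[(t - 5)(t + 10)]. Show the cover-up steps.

Cover (t - 5): set t=5, get P = 10/(5 + 10) = 2/3. Cover (t + 10): set t=-10, get Q = 10/(-10 - 5) = -2/3.
Result: (2/3)/(t - 5) - (2/3)/(t + 10)


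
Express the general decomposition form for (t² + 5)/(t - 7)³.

Repeated linear factor (power 3): α/(t - 7) + β/(t - 7)² + γ/(t - 7)³


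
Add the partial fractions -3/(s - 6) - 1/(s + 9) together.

Common denominator (s - 6)(s + 9). Numerator: -3(s + 9) - 1(s - 6) = (-3s - 27) - (s - 6) = -4s - 21
Result: (-4s - 21)/[(s - 6)(s + 9)]


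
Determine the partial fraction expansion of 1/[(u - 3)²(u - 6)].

Cover-up at u=6: C = 1/(6 - 3)² = 1/9. Cover-up at u=3: B = 1/(3 - 6) = -1/3. Comparing u² coeff: A = -C = -1/9
Result: (-1/9)/(u - 3) - (1/3)/(u - 3)² + (1/9)/(u - 6)


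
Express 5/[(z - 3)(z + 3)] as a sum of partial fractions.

5/(z - 3)(z + 3) = P/(z - 3) + Q/(z + 3). P = 5/(3 + 3) = 5/6, Q = 5/(-3 - 3) = -5/6
Result: (5/6)/(z - 3) - (5/6)/(z + 3)


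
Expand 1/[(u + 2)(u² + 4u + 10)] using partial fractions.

Cover-up at u = -2: A = 1/((-2)² + 4·(-2) + 10) = 1/6. Then B = -A = -1/6, C = -A·(4 - 2) = -1/3
Result: (1/6)/(u + 2) - ((1/6)u + 1/3)/(u² + 4u + 10)


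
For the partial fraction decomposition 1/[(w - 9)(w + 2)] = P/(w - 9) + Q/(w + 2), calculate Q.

Cover-up at w = -2: Q = 1/(-2 - 9) = -1/11


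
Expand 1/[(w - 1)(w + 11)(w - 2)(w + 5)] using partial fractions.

Using Heaviside cover-up: (-1/72)/(w - 1) - (1/936)/(w + 11) + (1/91)/(w - 2) + (1/252)/(w + 5)


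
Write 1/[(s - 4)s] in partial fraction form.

1/(s - 4)s = A/(s - 4) + B/s. A = 1/(4 - 0) = 1/4, B = 1/(0 - 4) = -1/4
Result: (1/4)/(s - 4) - (1/4)/s


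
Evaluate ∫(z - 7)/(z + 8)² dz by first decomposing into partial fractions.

Decompose: A = 1, B = 1·(-8) - 7 = -15, so (z - 7)/(z + 8)² = 1/(z + 8) - 15/(z + 8)². Integrate: ∫ A/(z + 8) dz = ln|(z + 8)|; ∫ B/(z + 8)² dz = 15/(z + 8). Sum: ln|(z + 8)| + 15/(z + 8) + C


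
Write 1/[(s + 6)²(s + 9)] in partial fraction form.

Cover-up at s=-9: γ = 1/(-9 + 6)² = 1/9. Cover-up at s=-6: β = 1/(-6 + 9) = 1/3. Comparing s² coeff: α = -γ = -1/9
Result: (-1/9)/(s + 6) + (1/3)/(s + 6)² + (1/9)/(s + 9)


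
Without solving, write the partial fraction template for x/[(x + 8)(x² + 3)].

Linear + irreducible quadratic: α/(x + 8) + (βx + γ)/(x² + 3)


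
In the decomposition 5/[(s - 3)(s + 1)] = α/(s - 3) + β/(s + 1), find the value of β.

Cover-up at s = -1: β = 5/(-1 - 3) = -5/4


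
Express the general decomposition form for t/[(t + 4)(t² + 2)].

Linear + irreducible quadratic: α/(t + 4) + (βt + γ)/(t² + 2)


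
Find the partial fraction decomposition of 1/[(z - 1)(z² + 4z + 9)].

Cover-up at z = 1: P = 1/(1² + 4·1 + 9) = 1/14. Then Q = -P = -1/14, R = -P·(4 + 1) = -5/14
Result: (1/14)/(z - 1) - ((1/14)z + 5/14)/(z² + 4z + 9)


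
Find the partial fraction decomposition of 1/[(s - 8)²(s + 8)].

Cover-up at s=-8: C = 1/(-8 - 8)² = 1/256. Cover-up at s=8: B = 1/(8 + 8) = 1/16. Comparing s² coeff: A = -C = -1/256
Result: (-1/256)/(s - 8) + (1/16)/(s - 8)² + (1/256)/(s + 8)


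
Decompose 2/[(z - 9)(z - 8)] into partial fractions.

2/(z - 9)(z - 8) = P/(z - 9) + Q/(z - 8). P = 2/(9 - 8) = 2, Q = 2/(8 - 9) = -2
Result: 2/(z - 9) - 2/(z - 8)


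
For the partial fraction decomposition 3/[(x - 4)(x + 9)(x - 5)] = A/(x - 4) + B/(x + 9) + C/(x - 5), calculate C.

Cover-up at x = 5: C = 3/[(5 - 4)(5 + 9)] = 3/[(1)(14)] = 3/14


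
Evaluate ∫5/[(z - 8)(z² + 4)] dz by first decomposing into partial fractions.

Cover-up at z=8: A = 5/(8²+4) = 5/68. Coeff matching: B = -5/68, C = -10/17. Decomposition: (5/68)/(z - 8) - ((5/68)z + 10/17)/(z² + 4). Integrate: linear → ln, quadratic → (1/2)ln + arctan: (5/68) ln|(z - 8)| - (5/136) ln(z² + 4) - (5/17) arctan(z/2) + C


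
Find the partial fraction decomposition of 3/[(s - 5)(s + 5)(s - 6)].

Using cover-up method: A = -3/10, B = 3/110, C = 3/11
Result: (-3/10)/(s - 5) + (3/110)/(s + 5) + (3/11)/(s - 6)


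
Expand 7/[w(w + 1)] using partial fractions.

7/w(w + 1) = P/w + Q/(w + 1). P = 7/(0 + 1) = 7, Q = 7/(-1 - 0) = -7
Result: 7/w - 7/(w + 1)


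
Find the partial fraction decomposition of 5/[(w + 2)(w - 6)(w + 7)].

Using cover-up method: α = -1/8, β = 5/104, γ = 1/13
Result: (-1/8)/(w + 2) + (5/104)/(w - 6) + (1/13)/(w + 7)


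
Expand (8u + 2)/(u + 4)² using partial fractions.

(8u + 2) = P(u + 4) + Q. At u = -4: Q = 8·(-4) + 2 = -30. Coeff of u: P = 8
Result: 8/(u + 4) - 30/(u + 4)²


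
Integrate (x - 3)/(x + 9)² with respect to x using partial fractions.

Decompose: P = 1, Q = 1·(-9) - 3 = -12, so (x - 3)/(x + 9)² = 1/(x + 9) - 12/(x + 9)². Integrate: ∫ P/(x + 9) dx = ln|(x + 9)|; ∫ Q/(x + 9)² dx = 12/(x + 9). Sum: ln|(x + 9)| + 12/(x + 9) + C


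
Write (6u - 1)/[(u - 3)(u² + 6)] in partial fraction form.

At u=3: α = (6·3 - 1)/(3² + 6) = 17/15. β = -α = -17/15, γ = 6 - 3·α = 13/5
Result: (17/15)/(u - 3) - ((17/15)u - 13/5)/(u² + 6)


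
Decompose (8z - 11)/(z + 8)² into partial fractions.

(8z - 11) = P(z + 8) + Q. At z = -8: Q = 8·(-8) - 11 = -75. Coeff of z: P = 8
Result: 8/(z + 8) - 75/(z + 8)²


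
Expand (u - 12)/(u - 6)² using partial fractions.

(u - 12) = α(u - 6) + β. At u = 6: β = 1·6 - 12 = -6. Coeff of u: α = 1
Result: 1/(u - 6) - 6/(u - 6)²


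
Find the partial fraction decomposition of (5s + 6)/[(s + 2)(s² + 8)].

At s=-2: A = (5·(-2) + 6)/((-2)² + 8) = -1/3. B = -A = 1/3, C = 5 - (-2)·A = 13/3
Result: (-1/3)/(s + 2) + ((1/3)s + 13/3)/(s² + 8)


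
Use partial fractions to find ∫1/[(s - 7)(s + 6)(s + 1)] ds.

Cover-up: P = 1/104, Q = 1/65, R = -1/40. Decomposition: (1/104)/(s - 7) + (1/65)/(s + 6) - (1/40)/(s + 1). Integrate each term: (1/104) ln|(s - 7)| + (1/65) ln|(s + 6)| - (1/40) ln|(s + 1)| + C


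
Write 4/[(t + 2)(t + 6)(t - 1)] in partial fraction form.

Using cover-up method: P = -1/3, Q = 1/7, R = 4/21
Result: (-1/3)/(t + 2) + (1/7)/(t + 6) + (4/21)/(t - 1)
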